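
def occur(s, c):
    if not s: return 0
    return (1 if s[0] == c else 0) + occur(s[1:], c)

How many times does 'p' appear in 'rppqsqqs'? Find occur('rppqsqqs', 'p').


s[0]='r' != 'p' -> 0
s[0]='p' == 'p' -> 1
s[0]='p' == 'p' -> 1
s[0]='q' != 'p' -> 0
s[0]='s' != 'p' -> 0
s[0]='q' != 'p' -> 0
s[0]='q' != 'p' -> 0
s[0]='s' != 'p' -> 0
Sum: 0 + 1 + 1 + 0 + 0 + 0 + 0 + 0 = 2

2


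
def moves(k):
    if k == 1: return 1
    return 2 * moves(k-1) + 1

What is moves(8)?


moves(8) = 2 * moves(7) + 1
moves(7) = 2 * moves(6) + 1
moves(6) = 2 * moves(5) + 1
moves(5) = 2 * moves(4) + 1
moves(4) = 2 * moves(3) + 1
moves(3) = 2 * moves(2) + 1
moves(2) = 2 * moves(1) + 1
moves(1) = 1  (base case)
moves(2) = 2 * 1 + 1 = 3
moves(3) = 2 * 3 + 1 = 7
moves(4) = 2 * 7 + 1 = 15
moves(5) = 2 * 15 + 1 = 31
moves(6) = 2 * 31 + 1 = 63
moves(7) = 2 * 63 + 1 = 127
moves(8) = 2 * 127 + 1 = 255

255


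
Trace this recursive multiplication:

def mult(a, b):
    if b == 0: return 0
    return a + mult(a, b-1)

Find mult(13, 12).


mult(13, 12) = 13 + mult(13, 11)
mult(13, 11) = 13 + mult(13, 10)
mult(13, 10) = 13 + mult(13, 9)
mult(13, 9) = 13 + mult(13, 8)
mult(13, 8) = 13 + mult(13, 7)
mult(13, 7) = 13 + mult(13, 6)
mult(13, 6) = 13 + mult(13, 5)
mult(13, 5) = 13 + mult(13, 4)
mult(13, 4) = 13 + mult(13, 3)
mult(13, 3) = 13 + mult(13, 2)
mult(13, 2) = 13 + mult(13, 1)
mult(13, 1) = 13 + mult(13, 0)
mult(13, 0) = 0  (base case)
Total: 13 + 13 + 13 + 13 + 13 + 13 + 13 + 13 + 13 + 13 + 13 + 13 + 0 = 156

156


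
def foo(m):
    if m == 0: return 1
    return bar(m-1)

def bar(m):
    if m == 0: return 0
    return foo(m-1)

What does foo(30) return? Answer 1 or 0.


foo(30) = bar(29)
bar(29) = foo(28)
foo(28) = bar(27)
bar(27) = foo(26)
foo(26) = bar(25)
bar(25) = foo(24)
foo(24) = bar(23)
bar(23) = foo(22)
foo(22) = bar(21)
bar(21) = foo(20)
foo(20) = bar(19)
bar(19) = foo(18)
foo(18) = bar(17)
bar(17) = foo(16)
foo(16) = bar(15)
bar(15) = foo(14)
foo(14) = bar(13)
bar(13) = foo(12)
foo(12) = bar(11)
bar(11) = foo(10)
foo(10) = bar(9)
bar(9) = foo(8)
foo(8) = bar(7)
bar(7) = foo(6)
foo(6) = bar(5)
bar(5) = foo(4)
foo(4) = bar(3)
bar(3) = foo(2)
foo(2) = bar(1)
bar(1) = foo(0)
foo(0) = 1  (base case)
Result: 1

1


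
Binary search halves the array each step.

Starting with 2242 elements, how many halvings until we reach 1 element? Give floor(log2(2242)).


2242 / 2 = 1121
1121 / 2 = 560
560 / 2 = 280
280 / 2 = 140
140 / 2 = 70
70 / 2 = 35
35 / 2 = 17
17 / 2 = 8
8 / 2 = 4
4 / 2 = 2
2 / 2 = 1
Reached 1 after 11 halvings

11


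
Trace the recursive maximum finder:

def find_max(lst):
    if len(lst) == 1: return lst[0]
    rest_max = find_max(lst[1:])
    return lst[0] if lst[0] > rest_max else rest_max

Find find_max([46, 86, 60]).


find_max([46, 86, 60]): compare 46 with find_max([86, 60])
find_max([86, 60]): compare 86 with find_max([60])
find_max([60]) = 60  (base case)
Compare 86 with 60 -> 86
Compare 46 with 86 -> 86

86


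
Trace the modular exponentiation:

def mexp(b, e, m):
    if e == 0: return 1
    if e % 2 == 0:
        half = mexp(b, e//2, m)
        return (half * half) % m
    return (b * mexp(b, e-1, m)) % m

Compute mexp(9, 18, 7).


mexp(9, 18, 7): e is even, compute mexp(9, 9, 7)
  mexp(9, 9, 7): e is odd, compute mexp(9, 8, 7)
    mexp(9, 8, 7): e is even, compute mexp(9, 4, 7)
      mexp(9, 4, 7): e is even, compute mexp(9, 2, 7)
        mexp(9, 2, 7): e is even, compute mexp(9, 1, 7)
          mexp(9, 1, 7): e is odd, compute mexp(9, 0, 7)
          mexp(9, 0, 7) = 1
          (9 * 1) % 7 = 2
        half=2, (2*2) % 7 = 4
      half=4, (4*4) % 7 = 2
    half=2, (2*2) % 7 = 4
  (9 * 4) % 7 = 1
half=1, (1*1) % 7 = 1

1


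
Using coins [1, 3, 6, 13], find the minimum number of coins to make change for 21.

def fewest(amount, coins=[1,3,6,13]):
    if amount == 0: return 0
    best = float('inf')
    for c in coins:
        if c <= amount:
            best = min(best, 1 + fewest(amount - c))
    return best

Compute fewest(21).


Building up with DP:
fewest(0) = 0
fewest(1) = min(1+fewest(0)=1+0=1) = 1
fewest(2) = min(1+fewest(1)=1+1=2) = 2
fewest(3) = min(1+fewest(2)=1+2=3, 1+fewest(0)=1+0=1) = 1
fewest(4) = min(1+fewest(3)=1+1=2, 1+fewest(1)=1+1=2) = 2
fewest(5) = min(1+fewest(4)=1+2=3, 1+fewest(2)=1+2=3) = 3
fewest(6) = min(1+fewest(5)=1+3=4, 1+fewest(3)=1+1=2, 1+fewest(0)=1+0=1) = 1
fewest(7) = min(1+fewest(6)=1+1=2, 1+fewest(4)=1+2=3, 1+fewest(1)=1+1=2) = 2
fewest(8) = min(1+fewest(7)=1+2=3, 1+fewest(5)=1+3=4, 1+fewest(2)=1+2=3) = 3
fewest(9) = min(1+fewest(8)=1+3=4, 1+fewest(6)=1+1=2, 1+fewest(3)=1+1=2) = 2
fewest(10) = min(1+fewest(9)=1+2=3, 1+fewest(7)=1+2=3, 1+fewest(4)=1+2=3) = 3
fewest(11) = min(1+fewest(10)=1+3=4, 1+fewest(8)=1+3=4, 1+fewest(5)=1+3=4) = 4
fewest(12) = min(1+fewest(11)=1+4=5, 1+fewest(9)=1+2=3, 1+fewest(6)=1+1=2) = 2
fewest(13) = min(1+fewest(12)=1+2=3, 1+fewest(10)=1+3=4, 1+fewest(7)=1+2=3, 1+fewest(0)=1+0=1) = 1
fewest(14) = min(1+fewest(13)=1+1=2, 1+fewest(11)=1+4=5, 1+fewest(8)=1+3=4, 1+fewest(1)=1+1=2) = 2
fewest(15) = min(1+fewest(14)=1+2=3, 1+fewest(12)=1+2=3, 1+fewest(9)=1+2=3, 1+fewest(2)=1+2=3) = 3
fewest(16) = min(1+fewest(15)=1+3=4, 1+fewest(13)=1+1=2, 1+fewest(10)=1+3=4, 1+fewest(3)=1+1=2) = 2
fewest(17) = min(1+fewest(16)=1+2=3, 1+fewest(14)=1+2=3, 1+fewest(11)=1+4=5, 1+fewest(4)=1+2=3) = 3
fewest(18) = min(1+fewest(17)=1+3=4, 1+fewest(15)=1+3=4, 1+fewest(12)=1+2=3, 1+fewest(5)=1+3=4) = 3
fewest(19) = min(1+fewest(18)=1+3=4, 1+fewest(16)=1+2=3, 1+fewest(13)=1+1=2, 1+fewest(6)=1+1=2) = 2
fewest(20) = min(1+fewest(19)=1+2=3, 1+fewest(17)=1+3=4, 1+fewest(14)=1+2=3, 1+fewest(7)=1+2=3) = 3
fewest(21) = min(1+fewest(20)=1+3=4, 1+fewest(18)=1+3=4, 1+fewest(15)=1+3=4, 1+fewest(8)=1+3=4) = 4

4


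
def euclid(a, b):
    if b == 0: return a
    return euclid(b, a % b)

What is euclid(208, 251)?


euclid(208, 251) = euclid(251, 208)
euclid(251, 208) = euclid(208, 43)
euclid(208, 43) = euclid(43, 36)
euclid(43, 36) = euclid(36, 7)
euclid(36, 7) = euclid(7, 1)
euclid(7, 1) = euclid(1, 0)
euclid(1, 0) = 1  (base case)

1


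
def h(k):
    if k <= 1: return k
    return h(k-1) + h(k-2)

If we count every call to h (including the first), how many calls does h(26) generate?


Let C(n) = total calls for h(n)
C(0) = 1, C(1) = 1
C(2) = 1 + C(1) + C(0) = 1 + 1 + 1 = 3
C(3) = 1 + C(2) + C(1) = 1 + 3 + 1 = 5
C(4) = 1 + C(3) + C(2) = 1 + 5 + 3 = 9
C(5) = 1 + C(4) + C(3) = 1 + 9 + 5 = 15
C(6) = 1 + C(5) + C(4) = 1 + 15 + 9 = 25
C(7) = 1 + C(6) + C(5) = 1 + 25 + 15 = 41
C(8) = 1 + C(7) + C(6) = 1 + 41 + 25 = 67
C(9) = 1 + C(8) + C(7) = 1 + 67 + 41 = 109
C(10) = 1 + C(9) + C(8) = 1 + 109 + 67 = 177
C(11) = 1 + C(10) + C(9) = 1 + 177 + 109 = 287
C(12) = 1 + C(11) + C(10) = 1 + 287 + 177 = 465
C(13) = 1 + C(12) + C(11) = 1 + 465 + 287 = 753
C(14) = 1 + C(13) + C(12) = 1 + 753 + 465 = 1219
C(15) = 1 + C(14) + C(13) = 1 + 1219 + 753 = 1973
C(16) = 1 + C(15) + C(14) = 1 + 1973 + 1219 = 3193
C(17) = 1 + C(16) + C(15) = 1 + 3193 + 1973 = 5167
C(18) = 1 + C(17) + C(16) = 1 + 5167 + 3193 = 8361
C(19) = 1 + C(18) + C(17) = 1 + 8361 + 5167 = 13529
C(20) = 1 + C(19) + C(18) = 1 + 13529 + 8361 = 21891
C(21) = 1 + C(20) + C(19) = 1 + 21891 + 13529 = 35421
C(22) = 1 + C(21) + C(20) = 1 + 35421 + 21891 = 57313
C(23) = 1 + C(22) + C(21) = 1 + 57313 + 35421 = 92735
C(24) = 1 + C(23) + C(22) = 1 + 92735 + 57313 = 150049
C(25) = 1 + C(24) + C(23) = 1 + 150049 + 92735 = 242785
C(26) = 1 + C(25) + C(24) = 1 + 242785 + 150049 = 392835

392835


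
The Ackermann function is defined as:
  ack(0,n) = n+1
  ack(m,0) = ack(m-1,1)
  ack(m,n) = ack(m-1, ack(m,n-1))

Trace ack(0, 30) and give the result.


ack(0, 30) = 31
Result: ack(0, 30) = 31

31


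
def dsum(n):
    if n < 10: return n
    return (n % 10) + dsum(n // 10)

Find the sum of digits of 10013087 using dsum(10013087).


dsum(10013087) = 7 + dsum(1001308)
dsum(1001308) = 8 + dsum(100130)
dsum(100130) = 0 + dsum(10013)
dsum(10013) = 3 + dsum(1001)
dsum(1001) = 1 + dsum(100)
dsum(100) = 0 + dsum(10)
dsum(10) = 0 + dsum(1)
dsum(1) = 1  (base case)
Total: 7 + 8 + 0 + 3 + 1 + 0 + 0 + 1 = 20

20


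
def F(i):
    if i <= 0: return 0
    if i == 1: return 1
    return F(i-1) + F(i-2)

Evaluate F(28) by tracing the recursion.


Computing F(28) bottom-up:
F(0) = 0
F(1) = 1
F(2) = F(1) + F(0) = 1 + 0 = 1
F(3) = F(2) + F(1) = 1 + 1 = 2
F(4) = F(3) + F(2) = 2 + 1 = 3
F(5) = F(4) + F(3) = 3 + 2 = 5
F(6) = F(5) + F(4) = 5 + 3 = 8
F(7) = F(6) + F(5) = 8 + 5 = 13
F(8) = F(7) + F(6) = 13 + 8 = 21
F(9) = F(8) + F(7) = 21 + 13 = 34
F(10) = F(9) + F(8) = 34 + 21 = 55
F(11) = F(10) + F(9) = 55 + 34 = 89
F(12) = F(11) + F(10) = 89 + 55 = 144
F(13) = F(12) + F(11) = 144 + 89 = 233
F(14) = F(13) + F(12) = 233 + 144 = 377
F(15) = F(14) + F(13) = 377 + 233 = 610
F(16) = F(15) + F(14) = 610 + 377 = 987
F(17) = F(16) + F(15) = 987 + 610 = 1597
F(18) = F(17) + F(16) = 1597 + 987 = 2584
F(19) = F(18) + F(17) = 2584 + 1597 = 4181
F(20) = F(19) + F(18) = 4181 + 2584 = 6765
F(21) = F(20) + F(19) = 6765 + 4181 = 10946
F(22) = F(21) + F(20) = 10946 + 6765 = 17711
F(23) = F(22) + F(21) = 17711 + 10946 = 28657
F(24) = F(23) + F(22) = 28657 + 17711 = 46368
F(25) = F(24) + F(23) = 46368 + 28657 = 75025
F(26) = F(25) + F(24) = 75025 + 46368 = 121393
F(27) = F(26) + F(25) = 121393 + 75025 = 196418
F(28) = F(27) + F(26) = 196418 + 121393 = 317811

317811


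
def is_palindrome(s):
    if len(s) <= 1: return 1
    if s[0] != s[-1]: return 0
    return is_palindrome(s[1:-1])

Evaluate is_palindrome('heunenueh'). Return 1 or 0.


is_palindrome('heunenueh'): s[0]='h' == s[-1]='h' -> check is_palindrome('eunenue')
is_palindrome('eunenue'): s[0]='e' == s[-1]='e' -> check is_palindrome('unenu')
is_palindrome('unenu'): s[0]='u' == s[-1]='u' -> check is_palindrome('nen')
is_palindrome('nen'): s[0]='n' == s[-1]='n' -> check is_palindrome('e')
is_palindrome('e'): len <= 1 -> return 1  (base case)
Result: 1 (palindrome)

1


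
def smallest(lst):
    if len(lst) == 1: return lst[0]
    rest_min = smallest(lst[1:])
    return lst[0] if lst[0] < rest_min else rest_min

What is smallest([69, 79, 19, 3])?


smallest([69, 79, 19, 3]): compare 69 with smallest([79, 19, 3])
smallest([79, 19, 3]): compare 79 with smallest([19, 3])
smallest([19, 3]): compare 19 with smallest([3])
smallest([3]) = 3  (base case)
Compare 19 with 3 -> 3
Compare 79 with 3 -> 3
Compare 69 with 3 -> 3

3


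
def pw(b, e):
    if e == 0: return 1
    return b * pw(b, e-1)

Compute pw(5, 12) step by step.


pw(5, 12)
= 5 * pw(5, 11)
= 5 * 5 * pw(5, 10)
= 5 * 5 * 5 * pw(5, 9)
= 5 * 5 * 5 * 5 * pw(5, 8)
= 5 * 5 * 5 * 5 * 5 * pw(5, 7)
= 5 * 5 * 5 * 5 * 5 * 5 * pw(5, 6)
= 5 * 5 * 5 * 5 * 5 * 5 * 5 * pw(5, 5)
= 5 * 5 * 5 * 5 * 5 * 5 * 5 * 5 * pw(5, 4)
= 5 * 5 * 5 * 5 * 5 * 5 * 5 * 5 * 5 * pw(5, 3)
= 5 * 5 * 5 * 5 * 5 * 5 * 5 * 5 * 5 * 5 * pw(5, 2)
= 5 * 5 * 5 * 5 * 5 * 5 * 5 * 5 * 5 * 5 * 5 * pw(5, 1)
= 5 * 5 * 5 * 5 * 5 * 5 * 5 * 5 * 5 * 5 * 5 * 5 * pw(5, 0)
= 5 * 5 * 5 * 5 * 5 * 5 * 5 * 5 * 5 * 5 * 5 * 5 * 1
= 244140625

244140625


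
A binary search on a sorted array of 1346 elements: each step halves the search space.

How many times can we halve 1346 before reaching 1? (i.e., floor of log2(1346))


1346 / 2 = 673
673 / 2 = 336
336 / 2 = 168
168 / 2 = 84
84 / 2 = 42
42 / 2 = 21
21 / 2 = 10
10 / 2 = 5
5 / 2 = 2
2 / 2 = 1
Reached 1 after 10 halvings

10


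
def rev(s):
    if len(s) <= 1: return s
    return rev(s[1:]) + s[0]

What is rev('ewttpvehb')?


rev('ewttpvehb') = rev('wttpvehb') + 'e'
rev('wttpvehb') = rev('ttpvehb') + 'w'
rev('ttpvehb') = rev('tpvehb') + 't'
rev('tpvehb') = rev('pvehb') + 't'
rev('pvehb') = rev('vehb') + 'p'
rev('vehb') = rev('ehb') + 'v'
rev('ehb') = rev('hb') + 'e'
rev('hb') = rev('b') + 'h'
rev('b') = 'b'  (base case)
Concatenating: 'b' + 'h' + 'e' + 'v' + 'p' + 't' + 't' + 'w' + 'e' = 'bhevpttwe'

bhevpttwe


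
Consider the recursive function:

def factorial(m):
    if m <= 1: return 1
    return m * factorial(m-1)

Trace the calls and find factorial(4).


factorial(4)
= 4 * factorial(3)
= 4 * 3 * factorial(2)
= 4 * 3 * 2 * factorial(1)
= 4 * 3 * 2 * 1
= 24

24


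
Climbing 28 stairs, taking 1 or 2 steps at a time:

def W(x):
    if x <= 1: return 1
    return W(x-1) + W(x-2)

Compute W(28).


Building up from base cases:
W(0) = 1
W(1) = 1
W(2) = W(1) + W(0) = 1 + 1 = 2
W(3) = W(2) + W(1) = 2 + 1 = 3
W(4) = W(3) + W(2) = 3 + 2 = 5
W(5) = W(4) + W(3) = 5 + 3 = 8
W(6) = W(5) + W(4) = 8 + 5 = 13
W(7) = W(6) + W(5) = 13 + 8 = 21
W(8) = W(7) + W(6) = 21 + 13 = 34
W(9) = W(8) + W(7) = 34 + 21 = 55
W(10) = W(9) + W(8) = 55 + 34 = 89
W(11) = W(10) + W(9) = 89 + 55 = 144
W(12) = W(11) + W(10) = 144 + 89 = 233
W(13) = W(12) + W(11) = 233 + 144 = 377
W(14) = W(13) + W(12) = 377 + 233 = 610
W(15) = W(14) + W(13) = 610 + 377 = 987
W(16) = W(15) + W(14) = 987 + 610 = 1597
W(17) = W(16) + W(15) = 1597 + 987 = 2584
W(18) = W(17) + W(16) = 2584 + 1597 = 4181
W(19) = W(18) + W(17) = 4181 + 2584 = 6765
W(20) = W(19) + W(18) = 6765 + 4181 = 10946
W(21) = W(20) + W(19) = 10946 + 6765 = 17711
W(22) = W(21) + W(20) = 17711 + 10946 = 28657
W(23) = W(22) + W(21) = 28657 + 17711 = 46368
W(24) = W(23) + W(22) = 46368 + 28657 = 75025
W(25) = W(24) + W(23) = 75025 + 46368 = 121393
W(26) = W(25) + W(24) = 121393 + 75025 = 196418
W(27) = W(26) + W(25) = 196418 + 121393 = 317811
W(28) = W(27) + W(26) = 317811 + 196418 = 514229

514229


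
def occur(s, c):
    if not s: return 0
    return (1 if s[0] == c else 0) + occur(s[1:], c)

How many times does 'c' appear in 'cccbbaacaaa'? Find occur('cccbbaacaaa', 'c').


s[0]='c' == 'c' -> 1
s[0]='c' == 'c' -> 1
s[0]='c' == 'c' -> 1
s[0]='b' != 'c' -> 0
s[0]='b' != 'c' -> 0
s[0]='a' != 'c' -> 0
s[0]='a' != 'c' -> 0
s[0]='c' == 'c' -> 1
s[0]='a' != 'c' -> 0
s[0]='a' != 'c' -> 0
s[0]='a' != 'c' -> 0
Sum: 1 + 1 + 1 + 0 + 0 + 0 + 0 + 1 + 0 + 0 + 0 = 4

4


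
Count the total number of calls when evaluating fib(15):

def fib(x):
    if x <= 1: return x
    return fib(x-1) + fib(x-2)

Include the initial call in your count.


Let C(n) = total calls for fib(n)
C(0) = 1, C(1) = 1
C(2) = 1 + C(1) + C(0) = 1 + 1 + 1 = 3
C(3) = 1 + C(2) + C(1) = 1 + 3 + 1 = 5
C(4) = 1 + C(3) + C(2) = 1 + 5 + 3 = 9
C(5) = 1 + C(4) + C(3) = 1 + 9 + 5 = 15
C(6) = 1 + C(5) + C(4) = 1 + 15 + 9 = 25
C(7) = 1 + C(6) + C(5) = 1 + 25 + 15 = 41
C(8) = 1 + C(7) + C(6) = 1 + 41 + 25 = 67
C(9) = 1 + C(8) + C(7) = 1 + 67 + 41 = 109
C(10) = 1 + C(9) + C(8) = 1 + 109 + 67 = 177
C(11) = 1 + C(10) + C(9) = 1 + 177 + 109 = 287
C(12) = 1 + C(11) + C(10) = 1 + 287 + 177 = 465
C(13) = 1 + C(12) + C(11) = 1 + 465 + 287 = 753
C(14) = 1 + C(13) + C(12) = 1 + 753 + 465 = 1219
C(15) = 1 + C(14) + C(13) = 1 + 1219 + 753 = 1973

1973


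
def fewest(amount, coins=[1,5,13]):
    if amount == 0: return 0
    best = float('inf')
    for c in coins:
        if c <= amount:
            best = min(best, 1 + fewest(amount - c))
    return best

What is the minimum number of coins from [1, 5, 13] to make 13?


Building up with DP:
fewest(0) = 0
fewest(1) = min(1+fewest(0)=1+0=1) = 1
fewest(2) = min(1+fewest(1)=1+1=2) = 2
fewest(3) = min(1+fewest(2)=1+2=3) = 3
fewest(4) = min(1+fewest(3)=1+3=4) = 4
fewest(5) = min(1+fewest(4)=1+4=5, 1+fewest(0)=1+0=1) = 1
fewest(6) = min(1+fewest(5)=1+1=2, 1+fewest(1)=1+1=2) = 2
fewest(7) = min(1+fewest(6)=1+2=3, 1+fewest(2)=1+2=3) = 3
fewest(8) = min(1+fewest(7)=1+3=4, 1+fewest(3)=1+3=4) = 4
fewest(9) = min(1+fewest(8)=1+4=5, 1+fewest(4)=1+4=5) = 5
fewest(10) = min(1+fewest(9)=1+5=6, 1+fewest(5)=1+1=2) = 2
fewest(11) = min(1+fewest(10)=1+2=3, 1+fewest(6)=1+2=3) = 3
fewest(12) = min(1+fewest(11)=1+3=4, 1+fewest(7)=1+3=4) = 4
fewest(13) = min(1+fewest(12)=1+4=5, 1+fewest(8)=1+4=5, 1+fewest(0)=1+0=1) = 1

1


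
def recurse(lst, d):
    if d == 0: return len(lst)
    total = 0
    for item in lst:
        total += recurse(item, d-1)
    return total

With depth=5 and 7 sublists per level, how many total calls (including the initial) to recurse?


At depth 0 (root): 1 call
At depth 1: each of 1 parents calls recurse on 7 children = 7 calls
At depth 2: each of 7 parents calls recurse on 7 children = 49 calls
At depth 3: each of 49 parents calls recurse on 7 children = 343 calls
At depth 4: each of 343 parents calls recurse on 7 children = 2401 calls
At depth 5: each of 2401 parents calls recurse on 7 children = 16807 calls
Total: 1 + 7 + 49 + 343 + 2401 + 16807 = 19608

19608


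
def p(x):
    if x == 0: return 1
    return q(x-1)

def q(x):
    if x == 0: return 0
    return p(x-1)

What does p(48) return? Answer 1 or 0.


p(48) = q(47)
q(47) = p(46)
p(46) = q(45)
q(45) = p(44)
p(44) = q(43)
q(43) = p(42)
p(42) = q(41)
q(41) = p(40)
p(40) = q(39)
q(39) = p(38)
p(38) = q(37)
q(37) = p(36)
p(36) = q(35)
q(35) = p(34)
p(34) = q(33)
q(33) = p(32)
p(32) = q(31)
q(31) = p(30)
p(30) = q(29)
q(29) = p(28)
p(28) = q(27)
q(27) = p(26)
p(26) = q(25)
q(25) = p(24)
p(24) = q(23)
q(23) = p(22)
p(22) = q(21)
q(21) = p(20)
p(20) = q(19)
q(19) = p(18)
p(18) = q(17)
q(17) = p(16)
p(16) = q(15)
q(15) = p(14)
p(14) = q(13)
q(13) = p(12)
p(12) = q(11)
q(11) = p(10)
p(10) = q(9)
q(9) = p(8)
p(8) = q(7)
q(7) = p(6)
p(6) = q(5)
q(5) = p(4)
p(4) = q(3)
q(3) = p(2)
p(2) = q(1)
q(1) = p(0)
p(0) = 1  (base case)
Result: 1

1


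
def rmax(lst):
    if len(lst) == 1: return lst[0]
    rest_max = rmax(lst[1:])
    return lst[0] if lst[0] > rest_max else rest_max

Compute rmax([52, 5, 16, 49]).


rmax([52, 5, 16, 49]): compare 52 with rmax([5, 16, 49])
rmax([5, 16, 49]): compare 5 with rmax([16, 49])
rmax([16, 49]): compare 16 with rmax([49])
rmax([49]) = 49  (base case)
Compare 16 with 49 -> 49
Compare 5 with 49 -> 49
Compare 52 with 49 -> 52

52


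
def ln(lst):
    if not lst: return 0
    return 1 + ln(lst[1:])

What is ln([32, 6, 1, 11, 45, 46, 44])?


ln([32, 6, 1, 11, 45, 46, 44]) = 1 + ln([6, 1, 11, 45, 46, 44])
ln([6, 1, 11, 45, 46, 44]) = 1 + ln([1, 11, 45, 46, 44])
ln([1, 11, 45, 46, 44]) = 1 + ln([11, 45, 46, 44])
ln([11, 45, 46, 44]) = 1 + ln([45, 46, 44])
ln([45, 46, 44]) = 1 + ln([46, 44])
ln([46, 44]) = 1 + ln([44])
ln([44]) = 1 + ln([])
ln([]) = 0  (base case)
Unwinding: 1 + 1 + 1 + 1 + 1 + 1 + 1 + 0 = 7

7


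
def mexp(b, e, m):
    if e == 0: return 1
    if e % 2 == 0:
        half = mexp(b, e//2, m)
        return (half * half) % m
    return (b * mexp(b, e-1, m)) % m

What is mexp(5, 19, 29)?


mexp(5, 19, 29): e is odd, compute mexp(5, 18, 29)
  mexp(5, 18, 29): e is even, compute mexp(5, 9, 29)
    mexp(5, 9, 29): e is odd, compute mexp(5, 8, 29)
      mexp(5, 8, 29): e is even, compute mexp(5, 4, 29)
        mexp(5, 4, 29): e is even, compute mexp(5, 2, 29)
          mexp(5, 2, 29): e is even, compute mexp(5, 1, 29)
          mexp(5, 1, 29): e is odd, compute mexp(5, 0, 29)
          mexp(5, 0, 29) = 1
          (5 * 1) % 29 = 5
          half=5, (5*5) % 29 = 25
        half=25, (25*25) % 29 = 16
      half=16, (16*16) % 29 = 24
    (5 * 24) % 29 = 4
  half=4, (4*4) % 29 = 16
(5 * 16) % 29 = 22

22


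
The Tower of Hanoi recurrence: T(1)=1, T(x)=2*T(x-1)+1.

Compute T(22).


T(22) = 2 * T(21) + 1
T(21) = 2 * T(20) + 1
T(20) = 2 * T(19) + 1
T(19) = 2 * T(18) + 1
T(18) = 2 * T(17) + 1
T(17) = 2 * T(16) + 1
T(16) = 2 * T(15) + 1
T(15) = 2 * T(14) + 1
T(14) = 2 * T(13) + 1
T(13) = 2 * T(12) + 1
T(12) = 2 * T(11) + 1
T(11) = 2 * T(10) + 1
T(10) = 2 * T(9) + 1
T(9) = 2 * T(8) + 1
T(8) = 2 * T(7) + 1
T(7) = 2 * T(6) + 1
T(6) = 2 * T(5) + 1
T(5) = 2 * T(4) + 1
T(4) = 2 * T(3) + 1
T(3) = 2 * T(2) + 1
T(2) = 2 * T(1) + 1
T(1) = 1  (base case)
T(2) = 2 * 1 + 1 = 3
T(3) = 2 * 3 + 1 = 7
T(4) = 2 * 7 + 1 = 15
T(5) = 2 * 15 + 1 = 31
T(6) = 2 * 31 + 1 = 63
T(7) = 2 * 63 + 1 = 127
T(8) = 2 * 127 + 1 = 255
T(9) = 2 * 255 + 1 = 511
T(10) = 2 * 511 + 1 = 1023
T(11) = 2 * 1023 + 1 = 2047
T(12) = 2 * 2047 + 1 = 4095
T(13) = 2 * 4095 + 1 = 8191
T(14) = 2 * 8191 + 1 = 16383
T(15) = 2 * 16383 + 1 = 32767
T(16) = 2 * 32767 + 1 = 65535
T(17) = 2 * 65535 + 1 = 131071
T(18) = 2 * 131071 + 1 = 262143
T(19) = 2 * 262143 + 1 = 524287
T(20) = 2 * 524287 + 1 = 1048575
T(21) = 2 * 1048575 + 1 = 2097151
T(22) = 2 * 2097151 + 1 = 4194303

4194303


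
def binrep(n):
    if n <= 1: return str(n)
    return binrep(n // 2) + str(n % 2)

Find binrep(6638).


binrep(6638) = binrep(3319) + '0'
binrep(3319) = binrep(1659) + '1'
binrep(1659) = binrep(829) + '1'
binrep(829) = binrep(414) + '1'
binrep(414) = binrep(207) + '0'
binrep(207) = binrep(103) + '1'
binrep(103) = binrep(51) + '1'
binrep(51) = binrep(25) + '1'
binrep(25) = binrep(12) + '1'
binrep(12) = binrep(6) + '0'
binrep(6) = binrep(3) + '0'
binrep(3) = binrep(1) + '1'
binrep(1) = '1'  (base case)
Concatenating: '1' + '1' + '0' + '0' + '1' + '1' + '1' + '1' + '0' + '1' + '1' + '1' + '0' = '1100111101110'

1100111101110


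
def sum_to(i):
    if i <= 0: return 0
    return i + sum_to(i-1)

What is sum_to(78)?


sum_to(78)
= 78 + 77 + 76 + 75 + 74 + 73 + 72 + 71 + 70 + 69 + 68 + 67 + 66 + 65 + 64 + 63 + 62 + 61 + 60 + 59 + 58 + 57 + 56 + 55 + 54 + 53 + 52 + 51 + 50 + 49 + 48 + 47 + 46 + 45 + 44 + 43 + 42 + 41 + 40 + 39 + 38 + 37 + 36 + 35 + 34 + 33 + 32 + 31 + 30 + 29 + 28 + 27 + 26 + 25 + 24 + 23 + 22 + 21 + 20 + 19 + 18 + 17 + 16 + 15 + 14 + 13 + 12 + 11 + 10 + 9 + 8 + 7 + 6 + 5 + 4 + 3 + 2 + 1 + sum_to(0)
= 78 + 77 + 76 + 75 + 74 + 73 + 72 + 71 + 70 + 69 + 68 + 67 + 66 + 65 + 64 + 63 + 62 + 61 + 60 + 59 + 58 + 57 + 56 + 55 + 54 + 53 + 52 + 51 + 50 + 49 + 48 + 47 + 46 + 45 + 44 + 43 + 42 + 41 + 40 + 39 + 38 + 37 + 36 + 35 + 34 + 33 + 32 + 31 + 30 + 29 + 28 + 27 + 26 + 25 + 24 + 23 + 22 + 21 + 20 + 19 + 18 + 17 + 16 + 15 + 14 + 13 + 12 + 11 + 10 + 9 + 8 + 7 + 6 + 5 + 4 + 3 + 2 + 1 + 0
= 3081

3081


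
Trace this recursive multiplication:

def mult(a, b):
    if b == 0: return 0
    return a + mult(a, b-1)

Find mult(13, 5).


mult(13, 5) = 13 + mult(13, 4)
mult(13, 4) = 13 + mult(13, 3)
mult(13, 3) = 13 + mult(13, 2)
mult(13, 2) = 13 + mult(13, 1)
mult(13, 1) = 13 + mult(13, 0)
mult(13, 0) = 0  (base case)
Total: 13 + 13 + 13 + 13 + 13 + 0 = 65

65


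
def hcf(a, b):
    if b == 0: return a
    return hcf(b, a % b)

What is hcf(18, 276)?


hcf(18, 276) = hcf(276, 18)
hcf(276, 18) = hcf(18, 6)
hcf(18, 6) = hcf(6, 0)
hcf(6, 0) = 6  (base case)

6


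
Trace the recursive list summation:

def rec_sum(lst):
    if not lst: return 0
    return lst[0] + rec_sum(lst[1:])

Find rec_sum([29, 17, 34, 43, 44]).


rec_sum([29, 17, 34, 43, 44]) = 29 + rec_sum([17, 34, 43, 44])
rec_sum([17, 34, 43, 44]) = 17 + rec_sum([34, 43, 44])
rec_sum([34, 43, 44]) = 34 + rec_sum([43, 44])
rec_sum([43, 44]) = 43 + rec_sum([44])
rec_sum([44]) = 44 + rec_sum([])
rec_sum([]) = 0  (base case)
Total: 29 + 17 + 34 + 43 + 44 + 0 = 167

167


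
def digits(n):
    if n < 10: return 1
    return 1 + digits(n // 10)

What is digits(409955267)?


digits(409955267) = 1 + digits(40995526)
digits(40995526) = 1 + digits(4099552)
digits(4099552) = 1 + digits(409955)
digits(409955) = 1 + digits(40995)
digits(40995) = 1 + digits(4099)
digits(4099) = 1 + digits(409)
digits(409) = 1 + digits(40)
digits(40) = 1 + digits(4)
digits(4) = 1  (base case: 4 < 10)
Unwinding: 1 + 1 + 1 + 1 + 1 + 1 + 1 + 1 + 1 = 9

9


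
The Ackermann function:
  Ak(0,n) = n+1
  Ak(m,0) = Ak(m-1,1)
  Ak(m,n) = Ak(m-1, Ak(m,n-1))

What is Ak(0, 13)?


Ak(0, 13) = 14
Result: Ak(0, 13) = 14

14


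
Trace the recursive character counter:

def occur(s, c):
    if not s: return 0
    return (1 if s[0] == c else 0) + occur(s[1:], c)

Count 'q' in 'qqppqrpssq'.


s[0]='q' == 'q' -> 1
s[0]='q' == 'q' -> 1
s[0]='p' != 'q' -> 0
s[0]='p' != 'q' -> 0
s[0]='q' == 'q' -> 1
s[0]='r' != 'q' -> 0
s[0]='p' != 'q' -> 0
s[0]='s' != 'q' -> 0
s[0]='s' != 'q' -> 0
s[0]='q' == 'q' -> 1
Sum: 1 + 1 + 0 + 0 + 1 + 0 + 0 + 0 + 0 + 1 = 4

4


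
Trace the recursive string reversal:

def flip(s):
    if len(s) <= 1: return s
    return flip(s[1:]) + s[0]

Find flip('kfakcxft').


flip('kfakcxft') = flip('fakcxft') + 'k'
flip('fakcxft') = flip('akcxft') + 'f'
flip('akcxft') = flip('kcxft') + 'a'
flip('kcxft') = flip('cxft') + 'k'
flip('cxft') = flip('xft') + 'c'
flip('xft') = flip('ft') + 'x'
flip('ft') = flip('t') + 'f'
flip('t') = 't'  (base case)
Concatenating: 't' + 'f' + 'x' + 'c' + 'k' + 'a' + 'f' + 'k' = 'tfxckafk'

tfxckafk


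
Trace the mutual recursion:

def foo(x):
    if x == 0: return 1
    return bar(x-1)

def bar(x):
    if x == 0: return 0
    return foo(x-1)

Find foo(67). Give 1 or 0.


foo(67) = bar(66)
bar(66) = foo(65)
foo(65) = bar(64)
bar(64) = foo(63)
foo(63) = bar(62)
bar(62) = foo(61)
foo(61) = bar(60)
bar(60) = foo(59)
foo(59) = bar(58)
bar(58) = foo(57)
foo(57) = bar(56)
bar(56) = foo(55)
foo(55) = bar(54)
bar(54) = foo(53)
foo(53) = bar(52)
bar(52) = foo(51)
foo(51) = bar(50)
bar(50) = foo(49)
foo(49) = bar(48)
bar(48) = foo(47)
foo(47) = bar(46)
bar(46) = foo(45)
foo(45) = bar(44)
bar(44) = foo(43)
foo(43) = bar(42)
bar(42) = foo(41)
foo(41) = bar(40)
bar(40) = foo(39)
foo(39) = bar(38)
bar(38) = foo(37)
foo(37) = bar(36)
bar(36) = foo(35)
foo(35) = bar(34)
bar(34) = foo(33)
foo(33) = bar(32)
bar(32) = foo(31)
foo(31) = bar(30)
bar(30) = foo(29)
foo(29) = bar(28)
bar(28) = foo(27)
foo(27) = bar(26)
bar(26) = foo(25)
foo(25) = bar(24)
bar(24) = foo(23)
foo(23) = bar(22)
bar(22) = foo(21)
foo(21) = bar(20)
bar(20) = foo(19)
foo(19) = bar(18)
bar(18) = foo(17)
foo(17) = bar(16)
bar(16) = foo(15)
foo(15) = bar(14)
bar(14) = foo(13)
foo(13) = bar(12)
bar(12) = foo(11)
foo(11) = bar(10)
bar(10) = foo(9)
foo(9) = bar(8)
bar(8) = foo(7)
foo(7) = bar(6)
bar(6) = foo(5)
foo(5) = bar(4)
bar(4) = foo(3)
foo(3) = bar(2)
bar(2) = foo(1)
foo(1) = bar(0)
bar(0) = 0  (base case)
Result: 0

0


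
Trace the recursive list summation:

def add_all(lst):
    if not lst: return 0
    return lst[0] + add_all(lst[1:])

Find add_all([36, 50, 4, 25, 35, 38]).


add_all([36, 50, 4, 25, 35, 38]) = 36 + add_all([50, 4, 25, 35, 38])
add_all([50, 4, 25, 35, 38]) = 50 + add_all([4, 25, 35, 38])
add_all([4, 25, 35, 38]) = 4 + add_all([25, 35, 38])
add_all([25, 35, 38]) = 25 + add_all([35, 38])
add_all([35, 38]) = 35 + add_all([38])
add_all([38]) = 38 + add_all([])
add_all([]) = 0  (base case)
Total: 36 + 50 + 4 + 25 + 35 + 38 + 0 = 188

188


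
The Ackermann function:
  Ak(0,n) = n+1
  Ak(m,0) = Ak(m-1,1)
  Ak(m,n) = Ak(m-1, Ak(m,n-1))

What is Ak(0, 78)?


Ak(0, 78) = 79
Result: Ak(0, 78) = 79

79


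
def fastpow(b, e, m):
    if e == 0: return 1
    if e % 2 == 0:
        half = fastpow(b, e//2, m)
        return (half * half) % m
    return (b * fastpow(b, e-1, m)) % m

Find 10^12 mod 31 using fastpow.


fastpow(10, 12, 31): e is even, compute fastpow(10, 6, 31)
  fastpow(10, 6, 31): e is even, compute fastpow(10, 3, 31)
    fastpow(10, 3, 31): e is odd, compute fastpow(10, 2, 31)
      fastpow(10, 2, 31): e is even, compute fastpow(10, 1, 31)
        fastpow(10, 1, 31): e is odd, compute fastpow(10, 0, 31)
          fastpow(10, 0, 31) = 1
        (10 * 1) % 31 = 10
      half=10, (10*10) % 31 = 7
    (10 * 7) % 31 = 8
  half=8, (8*8) % 31 = 2
half=2, (2*2) % 31 = 4

4


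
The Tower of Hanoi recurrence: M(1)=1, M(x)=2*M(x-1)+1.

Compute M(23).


M(23) = 2 * M(22) + 1
M(22) = 2 * M(21) + 1
M(21) = 2 * M(20) + 1
M(20) = 2 * M(19) + 1
M(19) = 2 * M(18) + 1
M(18) = 2 * M(17) + 1
M(17) = 2 * M(16) + 1
M(16) = 2 * M(15) + 1
M(15) = 2 * M(14) + 1
M(14) = 2 * M(13) + 1
M(13) = 2 * M(12) + 1
M(12) = 2 * M(11) + 1
M(11) = 2 * M(10) + 1
M(10) = 2 * M(9) + 1
M(9) = 2 * M(8) + 1
M(8) = 2 * M(7) + 1
M(7) = 2 * M(6) + 1
M(6) = 2 * M(5) + 1
M(5) = 2 * M(4) + 1
M(4) = 2 * M(3) + 1
M(3) = 2 * M(2) + 1
M(2) = 2 * M(1) + 1
M(1) = 1  (base case)
M(2) = 2 * 1 + 1 = 3
M(3) = 2 * 3 + 1 = 7
M(4) = 2 * 7 + 1 = 15
M(5) = 2 * 15 + 1 = 31
M(6) = 2 * 31 + 1 = 63
M(7) = 2 * 63 + 1 = 127
M(8) = 2 * 127 + 1 = 255
M(9) = 2 * 255 + 1 = 511
M(10) = 2 * 511 + 1 = 1023
M(11) = 2 * 1023 + 1 = 2047
M(12) = 2 * 2047 + 1 = 4095
M(13) = 2 * 4095 + 1 = 8191
M(14) = 2 * 8191 + 1 = 16383
M(15) = 2 * 16383 + 1 = 32767
M(16) = 2 * 32767 + 1 = 65535
M(17) = 2 * 65535 + 1 = 131071
M(18) = 2 * 131071 + 1 = 262143
M(19) = 2 * 262143 + 1 = 524287
M(20) = 2 * 524287 + 1 = 1048575
M(21) = 2 * 1048575 + 1 = 2097151
M(22) = 2 * 2097151 + 1 = 4194303
M(23) = 2 * 4194303 + 1 = 8388607

8388607


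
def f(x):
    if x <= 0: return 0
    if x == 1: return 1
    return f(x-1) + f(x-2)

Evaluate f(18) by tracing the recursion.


Computing f(18) bottom-up:
f(0) = 0
f(1) = 1
f(2) = f(1) + f(0) = 1 + 0 = 1
f(3) = f(2) + f(1) = 1 + 1 = 2
f(4) = f(3) + f(2) = 2 + 1 = 3
f(5) = f(4) + f(3) = 3 + 2 = 5
f(6) = f(5) + f(4) = 5 + 3 = 8
f(7) = f(6) + f(5) = 8 + 5 = 13
f(8) = f(7) + f(6) = 13 + 8 = 21
f(9) = f(8) + f(7) = 21 + 13 = 34
f(10) = f(9) + f(8) = 34 + 21 = 55
f(11) = f(10) + f(9) = 55 + 34 = 89
f(12) = f(11) + f(10) = 89 + 55 = 144
f(13) = f(12) + f(11) = 144 + 89 = 233
f(14) = f(13) + f(12) = 233 + 144 = 377
f(15) = f(14) + f(13) = 377 + 233 = 610
f(16) = f(15) + f(14) = 610 + 377 = 987
f(17) = f(16) + f(15) = 987 + 610 = 1597
f(18) = f(17) + f(16) = 1597 + 987 = 2584

2584


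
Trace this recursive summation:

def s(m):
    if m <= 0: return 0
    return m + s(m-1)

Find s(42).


s(42)
= 42 + 41 + 40 + 39 + 38 + 37 + 36 + 35 + 34 + 33 + 32 + 31 + 30 + 29 + 28 + 27 + 26 + 25 + 24 + 23 + 22 + 21 + 20 + 19 + 18 + 17 + 16 + 15 + 14 + 13 + 12 + 11 + 10 + 9 + 8 + 7 + 6 + 5 + 4 + 3 + 2 + 1 + s(0)
= 42 + 41 + 40 + 39 + 38 + 37 + 36 + 35 + 34 + 33 + 32 + 31 + 30 + 29 + 28 + 27 + 26 + 25 + 24 + 23 + 22 + 21 + 20 + 19 + 18 + 17 + 16 + 15 + 14 + 13 + 12 + 11 + 10 + 9 + 8 + 7 + 6 + 5 + 4 + 3 + 2 + 1 + 0
= 903

903


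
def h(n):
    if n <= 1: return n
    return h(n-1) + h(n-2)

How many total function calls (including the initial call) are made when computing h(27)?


Let C(n) = total calls for h(n)
C(0) = 1, C(1) = 1
C(2) = 1 + C(1) + C(0) = 1 + 1 + 1 = 3
C(3) = 1 + C(2) + C(1) = 1 + 3 + 1 = 5
C(4) = 1 + C(3) + C(2) = 1 + 5 + 3 = 9
C(5) = 1 + C(4) + C(3) = 1 + 9 + 5 = 15
C(6) = 1 + C(5) + C(4) = 1 + 15 + 9 = 25
C(7) = 1 + C(6) + C(5) = 1 + 25 + 15 = 41
C(8) = 1 + C(7) + C(6) = 1 + 41 + 25 = 67
C(9) = 1 + C(8) + C(7) = 1 + 67 + 41 = 109
C(10) = 1 + C(9) + C(8) = 1 + 109 + 67 = 177
C(11) = 1 + C(10) + C(9) = 1 + 177 + 109 = 287
C(12) = 1 + C(11) + C(10) = 1 + 287 + 177 = 465
C(13) = 1 + C(12) + C(11) = 1 + 465 + 287 = 753
C(14) = 1 + C(13) + C(12) = 1 + 753 + 465 = 1219
C(15) = 1 + C(14) + C(13) = 1 + 1219 + 753 = 1973
C(16) = 1 + C(15) + C(14) = 1 + 1973 + 1219 = 3193
C(17) = 1 + C(16) + C(15) = 1 + 3193 + 1973 = 5167
C(18) = 1 + C(17) + C(16) = 1 + 5167 + 3193 = 8361
C(19) = 1 + C(18) + C(17) = 1 + 8361 + 5167 = 13529
C(20) = 1 + C(19) + C(18) = 1 + 13529 + 8361 = 21891
C(21) = 1 + C(20) + C(19) = 1 + 21891 + 13529 = 35421
C(22) = 1 + C(21) + C(20) = 1 + 35421 + 21891 = 57313
C(23) = 1 + C(22) + C(21) = 1 + 57313 + 35421 = 92735
C(24) = 1 + C(23) + C(22) = 1 + 92735 + 57313 = 150049
C(25) = 1 + C(24) + C(23) = 1 + 150049 + 92735 = 242785
C(26) = 1 + C(25) + C(24) = 1 + 242785 + 150049 = 392835
C(27) = 1 + C(26) + C(25) = 1 + 392835 + 242785 = 635621

635621


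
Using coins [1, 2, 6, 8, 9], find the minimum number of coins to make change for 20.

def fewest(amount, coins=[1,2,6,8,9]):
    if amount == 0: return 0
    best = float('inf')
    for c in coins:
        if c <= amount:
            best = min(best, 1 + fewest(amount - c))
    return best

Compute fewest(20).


Building up with DP:
fewest(0) = 0
fewest(1) = min(1+fewest(0)=1+0=1) = 1
fewest(2) = min(1+fewest(1)=1+1=2, 1+fewest(0)=1+0=1) = 1
fewest(3) = min(1+fewest(2)=1+1=2, 1+fewest(1)=1+1=2) = 2
fewest(4) = min(1+fewest(3)=1+2=3, 1+fewest(2)=1+1=2) = 2
fewest(5) = min(1+fewest(4)=1+2=3, 1+fewest(3)=1+2=3) = 3
fewest(6) = min(1+fewest(5)=1+3=4, 1+fewest(4)=1+2=3, 1+fewest(0)=1+0=1) = 1
fewest(7) = min(1+fewest(6)=1+1=2, 1+fewest(5)=1+3=4, 1+fewest(1)=1+1=2) = 2
fewest(8) = min(1+fewest(7)=1+2=3, 1+fewest(6)=1+1=2, 1+fewest(2)=1+1=2, 1+fewest(0)=1+0=1) = 1
fewest(9) = min(1+fewest(8)=1+1=2, 1+fewest(7)=1+2=3, 1+fewest(3)=1+2=3, 1+fewest(1)=1+1=2, 1+fewest(0)=1+0=1) = 1
fewest(10) = min(1+fewest(9)=1+1=2, 1+fewest(8)=1+1=2, 1+fewest(4)=1+2=3, 1+fewest(2)=1+1=2, 1+fewest(1)=1+1=2) = 2
fewest(11) = min(1+fewest(10)=1+2=3, 1+fewest(9)=1+1=2, 1+fewest(5)=1+3=4, 1+fewest(3)=1+2=3, 1+fewest(2)=1+1=2) = 2
fewest(12) = min(1+fewest(11)=1+2=3, 1+fewest(10)=1+2=3, 1+fewest(6)=1+1=2, 1+fewest(4)=1+2=3, 1+fewest(3)=1+2=3) = 2
fewest(13) = min(1+fewest(12)=1+2=3, 1+fewest(11)=1+2=3, 1+fewest(7)=1+2=3, 1+fewest(5)=1+3=4, 1+fewest(4)=1+2=3) = 3
fewest(14) = min(1+fewest(13)=1+3=4, 1+fewest(12)=1+2=3, 1+fewest(8)=1+1=2, 1+fewest(6)=1+1=2, 1+fewest(5)=1+3=4) = 2
fewest(15) = min(1+fewest(14)=1+2=3, 1+fewest(13)=1+3=4, 1+fewest(9)=1+1=2, 1+fewest(7)=1+2=3, 1+fewest(6)=1+1=2) = 2
fewest(16) = min(1+fewest(15)=1+2=3, 1+fewest(14)=1+2=3, 1+fewest(10)=1+2=3, 1+fewest(8)=1+1=2, 1+fewest(7)=1+2=3) = 2
fewest(17) = min(1+fewest(16)=1+2=3, 1+fewest(15)=1+2=3, 1+fewest(11)=1+2=3, 1+fewest(9)=1+1=2, 1+fewest(8)=1+1=2) = 2
fewest(18) = min(1+fewest(17)=1+2=3, 1+fewest(16)=1+2=3, 1+fewest(12)=1+2=3, 1+fewest(10)=1+2=3, 1+fewest(9)=1+1=2) = 2
fewest(19) = min(1+fewest(18)=1+2=3, 1+fewest(17)=1+2=3, 1+fewest(13)=1+3=4, 1+fewest(11)=1+2=3, 1+fewest(10)=1+2=3) = 3
fewest(20) = min(1+fewest(19)=1+3=4, 1+fewest(18)=1+2=3, 1+fewest(14)=1+2=3, 1+fewest(12)=1+2=3, 1+fewest(11)=1+2=3) = 3

3


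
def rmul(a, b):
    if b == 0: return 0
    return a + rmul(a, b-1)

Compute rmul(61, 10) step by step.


rmul(61, 10) = 61 + rmul(61, 9)
rmul(61, 9) = 61 + rmul(61, 8)
rmul(61, 8) = 61 + rmul(61, 7)
rmul(61, 7) = 61 + rmul(61, 6)
rmul(61, 6) = 61 + rmul(61, 5)
rmul(61, 5) = 61 + rmul(61, 4)
rmul(61, 4) = 61 + rmul(61, 3)
rmul(61, 3) = 61 + rmul(61, 2)
rmul(61, 2) = 61 + rmul(61, 1)
rmul(61, 1) = 61 + rmul(61, 0)
rmul(61, 0) = 0  (base case)
Total: 61 + 61 + 61 + 61 + 61 + 61 + 61 + 61 + 61 + 61 + 0 = 610

610


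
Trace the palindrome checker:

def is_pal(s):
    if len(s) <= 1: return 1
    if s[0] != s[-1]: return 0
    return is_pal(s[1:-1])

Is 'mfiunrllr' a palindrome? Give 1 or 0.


is_pal('mfiunrllr'): s[0]='m' != s[-1]='r' -> return 0
Result: 0 (not a palindrome)

0


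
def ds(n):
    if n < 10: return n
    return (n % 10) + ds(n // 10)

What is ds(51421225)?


ds(51421225) = 5 + ds(5142122)
ds(5142122) = 2 + ds(514212)
ds(514212) = 2 + ds(51421)
ds(51421) = 1 + ds(5142)
ds(5142) = 2 + ds(514)
ds(514) = 4 + ds(51)
ds(51) = 1 + ds(5)
ds(5) = 5  (base case)
Total: 5 + 2 + 2 + 1 + 2 + 4 + 1 + 5 = 22

22


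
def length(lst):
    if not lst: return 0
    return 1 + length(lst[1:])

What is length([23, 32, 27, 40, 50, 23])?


length([23, 32, 27, 40, 50, 23]) = 1 + length([32, 27, 40, 50, 23])
length([32, 27, 40, 50, 23]) = 1 + length([27, 40, 50, 23])
length([27, 40, 50, 23]) = 1 + length([40, 50, 23])
length([40, 50, 23]) = 1 + length([50, 23])
length([50, 23]) = 1 + length([23])
length([23]) = 1 + length([])
length([]) = 0  (base case)
Unwinding: 1 + 1 + 1 + 1 + 1 + 1 + 0 = 6

6


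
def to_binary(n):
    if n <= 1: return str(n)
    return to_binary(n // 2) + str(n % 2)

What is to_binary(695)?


to_binary(695) = to_binary(347) + '1'
to_binary(347) = to_binary(173) + '1'
to_binary(173) = to_binary(86) + '1'
to_binary(86) = to_binary(43) + '0'
to_binary(43) = to_binary(21) + '1'
to_binary(21) = to_binary(10) + '1'
to_binary(10) = to_binary(5) + '0'
to_binary(5) = to_binary(2) + '1'
to_binary(2) = to_binary(1) + '0'
to_binary(1) = '1'  (base case)
Concatenating: '1' + '0' + '1' + '0' + '1' + '1' + '0' + '1' + '1' + '1' = '1010110111'

1010110111


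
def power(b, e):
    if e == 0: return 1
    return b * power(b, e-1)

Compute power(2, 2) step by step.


power(2, 2)
= 2 * power(2, 1)
= 2 * 2 * power(2, 0)
= 2 * 2 * 1
= 4

4


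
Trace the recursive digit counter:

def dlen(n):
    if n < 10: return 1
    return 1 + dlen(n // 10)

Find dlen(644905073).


dlen(644905073) = 1 + dlen(64490507)
dlen(64490507) = 1 + dlen(6449050)
dlen(6449050) = 1 + dlen(644905)
dlen(644905) = 1 + dlen(64490)
dlen(64490) = 1 + dlen(6449)
dlen(6449) = 1 + dlen(644)
dlen(644) = 1 + dlen(64)
dlen(64) = 1 + dlen(6)
dlen(6) = 1  (base case: 6 < 10)
Unwinding: 1 + 1 + 1 + 1 + 1 + 1 + 1 + 1 + 1 = 9

9


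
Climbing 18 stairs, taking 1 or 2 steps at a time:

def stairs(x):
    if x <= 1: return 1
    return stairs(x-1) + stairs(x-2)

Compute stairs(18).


Building up from base cases:
stairs(0) = 1
stairs(1) = 1
stairs(2) = stairs(1) + stairs(0) = 1 + 1 = 2
stairs(3) = stairs(2) + stairs(1) = 2 + 1 = 3
stairs(4) = stairs(3) + stairs(2) = 3 + 2 = 5
stairs(5) = stairs(4) + stairs(3) = 5 + 3 = 8
stairs(6) = stairs(5) + stairs(4) = 8 + 5 = 13
stairs(7) = stairs(6) + stairs(5) = 13 + 8 = 21
stairs(8) = stairs(7) + stairs(6) = 21 + 13 = 34
stairs(9) = stairs(8) + stairs(7) = 34 + 21 = 55
stairs(10) = stairs(9) + stairs(8) = 55 + 34 = 89
stairs(11) = stairs(10) + stairs(9) = 89 + 55 = 144
stairs(12) = stairs(11) + stairs(10) = 144 + 89 = 233
stairs(13) = stairs(12) + stairs(11) = 233 + 144 = 377
stairs(14) = stairs(13) + stairs(12) = 377 + 233 = 610
stairs(15) = stairs(14) + stairs(13) = 610 + 377 = 987
stairs(16) = stairs(15) + stairs(14) = 987 + 610 = 1597
stairs(17) = stairs(16) + stairs(15) = 1597 + 987 = 2584
stairs(18) = stairs(17) + stairs(16) = 2584 + 1597 = 4181

4181


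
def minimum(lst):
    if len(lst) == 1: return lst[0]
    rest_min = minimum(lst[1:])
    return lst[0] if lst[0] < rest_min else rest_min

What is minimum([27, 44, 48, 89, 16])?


minimum([27, 44, 48, 89, 16]): compare 27 with minimum([44, 48, 89, 16])
minimum([44, 48, 89, 16]): compare 44 with minimum([48, 89, 16])
minimum([48, 89, 16]): compare 48 with minimum([89, 16])
minimum([89, 16]): compare 89 with minimum([16])
minimum([16]) = 16  (base case)
Compare 89 with 16 -> 16
Compare 48 with 16 -> 16
Compare 44 with 16 -> 16
Compare 27 with 16 -> 16

16


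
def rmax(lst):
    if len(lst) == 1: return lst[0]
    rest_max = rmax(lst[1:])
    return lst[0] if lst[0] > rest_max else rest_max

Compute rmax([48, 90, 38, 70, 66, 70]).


rmax([48, 90, 38, 70, 66, 70]): compare 48 with rmax([90, 38, 70, 66, 70])
rmax([90, 38, 70, 66, 70]): compare 90 with rmax([38, 70, 66, 70])
rmax([38, 70, 66, 70]): compare 38 with rmax([70, 66, 70])
rmax([70, 66, 70]): compare 70 with rmax([66, 70])
rmax([66, 70]): compare 66 with rmax([70])
rmax([70]) = 70  (base case)
Compare 66 with 70 -> 70
Compare 70 with 70 -> 70
Compare 38 with 70 -> 70
Compare 90 with 70 -> 90
Compare 48 with 90 -> 90

90


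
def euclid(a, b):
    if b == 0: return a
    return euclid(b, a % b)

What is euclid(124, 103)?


euclid(124, 103) = euclid(103, 21)
euclid(103, 21) = euclid(21, 19)
euclid(21, 19) = euclid(19, 2)
euclid(19, 2) = euclid(2, 1)
euclid(2, 1) = euclid(1, 0)
euclid(1, 0) = 1  (base case)

1


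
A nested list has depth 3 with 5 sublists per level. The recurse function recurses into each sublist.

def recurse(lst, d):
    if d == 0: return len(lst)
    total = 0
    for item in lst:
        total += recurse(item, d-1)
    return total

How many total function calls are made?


At depth 0 (root): 1 call
At depth 1: each of 1 parents calls recurse on 5 children = 5 calls
At depth 2: each of 5 parents calls recurse on 5 children = 25 calls
At depth 3: each of 25 parents calls recurse on 5 children = 125 calls
Total: 1 + 5 + 25 + 125 = 156

156


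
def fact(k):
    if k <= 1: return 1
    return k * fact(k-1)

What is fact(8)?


fact(8)
= 8 * fact(7)
= 8 * 7 * fact(6)
= 8 * 7 * 6 * fact(5)
= 8 * 7 * 6 * 5 * fact(4)
= 8 * 7 * 6 * 5 * 4 * fact(3)
= 8 * 7 * 6 * 5 * 4 * 3 * fact(2)
= 8 * 7 * 6 * 5 * 4 * 3 * 2 * fact(1)
= 8 * 7 * 6 * 5 * 4 * 3 * 2 * 1
= 40320

40320


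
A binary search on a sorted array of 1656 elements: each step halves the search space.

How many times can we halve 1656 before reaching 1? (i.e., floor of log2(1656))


1656 / 2 = 828
828 / 2 = 414
414 / 2 = 207
207 / 2 = 103
103 / 2 = 51
51 / 2 = 25
25 / 2 = 12
12 / 2 = 6
6 / 2 = 3
3 / 2 = 1
Reached 1 after 10 halvings

10


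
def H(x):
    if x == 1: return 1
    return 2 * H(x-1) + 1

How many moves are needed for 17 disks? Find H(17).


H(17) = 2 * H(16) + 1
H(16) = 2 * H(15) + 1
H(15) = 2 * H(14) + 1
H(14) = 2 * H(13) + 1
H(13) = 2 * H(12) + 1
H(12) = 2 * H(11) + 1
H(11) = 2 * H(10) + 1
H(10) = 2 * H(9) + 1
H(9) = 2 * H(8) + 1
H(8) = 2 * H(7) + 1
H(7) = 2 * H(6) + 1
H(6) = 2 * H(5) + 1
H(5) = 2 * H(4) + 1
H(4) = 2 * H(3) + 1
H(3) = 2 * H(2) + 1
H(2) = 2 * H(1) + 1
H(1) = 1  (base case)
H(2) = 2 * 1 + 1 = 3
H(3) = 2 * 3 + 1 = 7
H(4) = 2 * 7 + 1 = 15
H(5) = 2 * 15 + 1 = 31
H(6) = 2 * 31 + 1 = 63
H(7) = 2 * 63 + 1 = 127
H(8) = 2 * 127 + 1 = 255
H(9) = 2 * 255 + 1 = 511
H(10) = 2 * 511 + 1 = 1023
H(11) = 2 * 1023 + 1 = 2047
H(12) = 2 * 2047 + 1 = 4095
H(13) = 2 * 4095 + 1 = 8191
H(14) = 2 * 8191 + 1 = 16383
H(15) = 2 * 16383 + 1 = 32767
H(16) = 2 * 32767 + 1 = 65535
H(17) = 2 * 65535 + 1 = 131071

131071
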